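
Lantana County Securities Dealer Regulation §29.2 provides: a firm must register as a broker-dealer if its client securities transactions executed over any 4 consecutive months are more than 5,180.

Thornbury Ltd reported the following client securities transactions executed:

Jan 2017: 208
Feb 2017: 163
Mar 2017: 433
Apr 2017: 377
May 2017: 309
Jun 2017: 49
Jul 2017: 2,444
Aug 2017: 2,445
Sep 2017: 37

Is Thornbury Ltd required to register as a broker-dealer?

Jan 2017–Apr 2017: 208 + 163 + 433 + 377 = 1,181 (under)
Feb 2017–May 2017: 163 + 433 + 377 + 309 = 1,282 (under)
Mar 2017–Jun 2017: 433 + 377 + 309 + 49 = 1,168 (under)
Apr 2017–Jul 2017: 377 + 309 + 49 + 2,444 = 3,179 (under)
May 2017–Aug 2017: 309 + 49 + 2,444 + 2,445 = 5,247 (over)
Jun 2017–Sep 2017: 49 + 2,444 + 2,445 + 37 = 4,975 (under)
At least one window exceeds 5,180.

Yes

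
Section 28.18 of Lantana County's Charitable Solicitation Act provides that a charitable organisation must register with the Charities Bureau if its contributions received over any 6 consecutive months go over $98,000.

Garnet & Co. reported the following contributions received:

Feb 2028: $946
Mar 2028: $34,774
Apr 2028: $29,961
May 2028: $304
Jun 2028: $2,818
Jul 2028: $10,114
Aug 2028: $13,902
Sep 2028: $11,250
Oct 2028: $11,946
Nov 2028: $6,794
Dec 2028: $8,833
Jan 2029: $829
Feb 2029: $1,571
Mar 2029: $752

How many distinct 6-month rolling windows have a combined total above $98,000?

0

Feb 2028–Jul 2028: $946 + $34,774 + $29,961 + $304 + $2,818 + $10,114 = $78,917 (under)
Mar 2028–Aug 2028: $34,774 + $29,961 + $304 + $2,818 + $10,114 + $13,902 = $91,873 (under)
Apr 2028–Sep 2028: $29,961 + $304 + $2,818 + $10,114 + $13,902 + $11,250 = $68,349 (under)
May 2028–Oct 2028: $304 + $2,818 + $10,114 + $13,902 + $11,250 + $11,946 = $50,334 (under)
Jun 2028–Nov 2028: $2,818 + $10,114 + $13,902 + $11,250 + $11,946 + $6,794 = $56,824 (under)
Jul 2028–Dec 2028: $10,114 + $13,902 + $11,250 + $11,946 + $6,794 + $8,833 = $62,839 (under)
Aug 2028–Jan 2029: $13,902 + $11,250 + $11,946 + $6,794 + $8,833 + $829 = $53,554 (under)
Sep 2028–Feb 2029: $11,250 + $11,946 + $6,794 + $8,833 + $829 + $1,571 = $41,223 (under)
Oct 2028–Mar 2029: $11,946 + $6,794 + $8,833 + $829 + $1,571 + $752 = $30,725 (under)
0 windows exceed the threshold.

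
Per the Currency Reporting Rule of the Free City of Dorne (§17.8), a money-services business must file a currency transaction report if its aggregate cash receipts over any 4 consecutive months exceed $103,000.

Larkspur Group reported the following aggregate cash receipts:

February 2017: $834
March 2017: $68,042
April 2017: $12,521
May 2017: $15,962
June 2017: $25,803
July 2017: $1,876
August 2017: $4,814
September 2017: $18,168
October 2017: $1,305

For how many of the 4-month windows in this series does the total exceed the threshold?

February 2017–May 2017: $834 + $68,042 + $12,521 + $15,962 = $97,359 (under)
March 2017–June 2017: $68,042 + $12,521 + $15,962 + $25,803 = $122,328 (over)
April 2017–July 2017: $12,521 + $15,962 + $25,803 + $1,876 = $56,162 (under)
May 2017–August 2017: $15,962 + $25,803 + $1,876 + $4,814 = $48,455 (under)
June 2017–September 2017: $25,803 + $1,876 + $4,814 + $18,168 = $50,661 (under)
July 2017–October 2017: $1,876 + $4,814 + $18,168 + $1,305 = $26,163 (under)
1 window exceeds the threshold.

1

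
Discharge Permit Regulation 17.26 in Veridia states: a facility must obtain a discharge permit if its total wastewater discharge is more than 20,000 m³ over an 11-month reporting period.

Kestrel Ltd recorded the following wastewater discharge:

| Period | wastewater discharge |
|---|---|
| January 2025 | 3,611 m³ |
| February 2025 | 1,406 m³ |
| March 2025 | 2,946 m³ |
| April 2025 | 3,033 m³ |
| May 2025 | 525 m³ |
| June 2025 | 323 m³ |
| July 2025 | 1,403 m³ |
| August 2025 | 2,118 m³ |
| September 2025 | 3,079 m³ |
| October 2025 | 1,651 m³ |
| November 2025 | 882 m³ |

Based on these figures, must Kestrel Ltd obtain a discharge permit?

Total wastewater discharge: 3,611 m³ + 1,406 m³ + 2,946 m³ + 3,033 m³ + 525 m³ + 323 m³ + 1,403 m³ + 2,118 m³ + 3,079 m³ + 1,651 m³ + 882 m³ = 20,977 m³.
20,977 m³ > 20,000 m³, so the threshold is exceeded.

Yes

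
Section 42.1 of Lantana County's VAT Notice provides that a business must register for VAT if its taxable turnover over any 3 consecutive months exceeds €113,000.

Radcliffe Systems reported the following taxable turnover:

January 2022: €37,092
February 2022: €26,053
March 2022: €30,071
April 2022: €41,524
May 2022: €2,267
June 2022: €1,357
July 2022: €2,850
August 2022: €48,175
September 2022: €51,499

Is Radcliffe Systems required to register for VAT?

January 2022–March 2022: €37,092 + €26,053 + €30,071 = €93,216 (under)
February 2022–April 2022: €26,053 + €30,071 + €41,524 = €97,648 (under)
March 2022–May 2022: €30,071 + €41,524 + €2,267 = €73,862 (under)
April 2022–June 2022: €41,524 + €2,267 + €1,357 = €45,148 (under)
May 2022–July 2022: €2,267 + €1,357 + €2,850 = €6,474 (under)
June 2022–August 2022: €1,357 + €2,850 + €48,175 = €52,382 (under)
July 2022–September 2022: €2,850 + €48,175 + €51,499 = €102,524 (under)
No window exceeds €113,000.

No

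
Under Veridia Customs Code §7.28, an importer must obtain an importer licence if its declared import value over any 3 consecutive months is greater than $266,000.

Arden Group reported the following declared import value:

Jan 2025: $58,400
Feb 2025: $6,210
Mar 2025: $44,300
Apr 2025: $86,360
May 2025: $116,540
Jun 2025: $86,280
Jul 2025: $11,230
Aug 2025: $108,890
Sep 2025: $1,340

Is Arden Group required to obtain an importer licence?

Yes

Jan 2025–Mar 2025: $58,400 + $6,210 + $44,300 = $108,910 (under)
Feb 2025–Apr 2025: $6,210 + $44,300 + $86,360 = $136,870 (under)
Mar 2025–May 2025: $44,300 + $86,360 + $116,540 = $247,200 (under)
Apr 2025–Jun 2025: $86,360 + $116,540 + $86,280 = $289,180 (over)
May 2025–Jul 2025: $116,540 + $86,280 + $11,230 = $214,050 (under)
Jun 2025–Aug 2025: $86,280 + $11,230 + $108,890 = $206,400 (under)
Jul 2025–Sep 2025: $11,230 + $108,890 + $1,340 = $121,460 (under)
At least one window exceeds $266,000.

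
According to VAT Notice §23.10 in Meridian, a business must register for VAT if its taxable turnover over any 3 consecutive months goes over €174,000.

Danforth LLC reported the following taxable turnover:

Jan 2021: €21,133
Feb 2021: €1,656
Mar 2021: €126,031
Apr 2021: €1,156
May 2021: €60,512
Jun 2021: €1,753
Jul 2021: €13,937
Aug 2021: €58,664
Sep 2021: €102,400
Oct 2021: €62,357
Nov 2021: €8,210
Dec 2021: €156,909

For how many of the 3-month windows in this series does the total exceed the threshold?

Jan 2021–Mar 2021: €21,133 + €1,656 + €126,031 = €148,820 (under)
Feb 2021–Apr 2021: €1,656 + €126,031 + €1,156 = €128,843 (under)
Mar 2021–May 2021: €126,031 + €1,156 + €60,512 = €187,699 (over)
Apr 2021–Jun 2021: €1,156 + €60,512 + €1,753 = €63,421 (under)
May 2021–Jul 2021: €60,512 + €1,753 + €13,937 = €76,202 (under)
Jun 2021–Aug 2021: €1,753 + €13,937 + €58,664 = €74,354 (under)
Jul 2021–Sep 2021: €13,937 + €58,664 + €102,400 = €175,001 (over)
Aug 2021–Oct 2021: €58,664 + €102,400 + €62,357 = €223,421 (over)
Sep 2021–Nov 2021: €102,400 + €62,357 + €8,210 = €172,967 (under)
Oct 2021–Dec 2021: €62,357 + €8,210 + €156,909 = €227,476 (over)
4 windows exceed the threshold.

4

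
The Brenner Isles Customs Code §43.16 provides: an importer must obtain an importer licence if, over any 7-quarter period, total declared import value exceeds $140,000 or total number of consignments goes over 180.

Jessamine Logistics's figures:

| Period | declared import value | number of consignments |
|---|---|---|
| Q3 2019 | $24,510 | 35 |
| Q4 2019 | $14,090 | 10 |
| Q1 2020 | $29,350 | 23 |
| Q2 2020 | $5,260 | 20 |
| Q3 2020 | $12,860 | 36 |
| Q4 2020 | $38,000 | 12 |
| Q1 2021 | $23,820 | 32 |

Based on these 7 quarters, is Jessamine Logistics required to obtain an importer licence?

Total declared import value: $24,510 + $14,090 + $29,350 + $5,260 + $12,860 + $38,000 + $23,820 = $147,890 (> $140,000).
Total number of consignments: 35 + 10 + 23 + 20 + 36 + 12 + 32 = 168 (≤ 180).
The test is 'or': at least one threshold is exceeded.

Yes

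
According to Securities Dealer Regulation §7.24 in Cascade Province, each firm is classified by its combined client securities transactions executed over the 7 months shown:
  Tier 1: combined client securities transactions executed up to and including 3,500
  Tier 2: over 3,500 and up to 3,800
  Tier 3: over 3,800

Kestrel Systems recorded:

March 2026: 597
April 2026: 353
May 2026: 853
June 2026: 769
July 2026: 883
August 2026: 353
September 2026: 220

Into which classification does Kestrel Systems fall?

Combined client securities transactions executed: 597 + 353 + 853 + 769 + 883 + 353 + 220 = 4,028.
4,028 > 3,800, so Tier 3 applies.

Tier 3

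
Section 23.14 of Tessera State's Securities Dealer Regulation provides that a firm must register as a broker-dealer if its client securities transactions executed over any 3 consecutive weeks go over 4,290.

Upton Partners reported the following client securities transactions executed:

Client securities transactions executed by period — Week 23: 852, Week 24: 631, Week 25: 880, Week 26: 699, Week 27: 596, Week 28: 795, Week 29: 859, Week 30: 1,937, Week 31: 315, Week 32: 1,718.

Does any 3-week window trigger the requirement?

No

Week 23–Week 25: 852 + 631 + 880 = 2,363 (under)
Week 24–Week 26: 631 + 880 + 699 = 2,210 (under)
Week 25–Week 27: 880 + 699 + 596 = 2,175 (under)
Week 26–Week 28: 699 + 596 + 795 = 2,090 (under)
Week 27–Week 29: 596 + 795 + 859 = 2,250 (under)
Week 28–Week 30: 795 + 859 + 1,937 = 3,591 (under)
Week 29–Week 31: 859 + 1,937 + 315 = 3,111 (under)
Week 30–Week 32: 1,937 + 315 + 1,718 = 3,970 (under)
No window exceeds 4,290.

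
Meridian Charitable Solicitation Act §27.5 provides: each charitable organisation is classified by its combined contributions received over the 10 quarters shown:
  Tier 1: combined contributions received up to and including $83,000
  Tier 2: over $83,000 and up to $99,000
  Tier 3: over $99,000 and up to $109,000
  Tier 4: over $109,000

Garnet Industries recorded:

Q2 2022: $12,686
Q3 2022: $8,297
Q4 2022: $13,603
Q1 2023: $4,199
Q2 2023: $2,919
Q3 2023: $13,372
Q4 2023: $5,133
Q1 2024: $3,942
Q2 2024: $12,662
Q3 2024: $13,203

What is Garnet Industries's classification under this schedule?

Combined contributions received: $12,686 + $8,297 + $13,603 + $4,199 + $2,919 + $13,372 + $5,133 + $3,942 + $12,662 + $13,203 = $90,016.
$83,000 < $90,016 ≤ $99,000, so Tier 2 applies.

Tier 2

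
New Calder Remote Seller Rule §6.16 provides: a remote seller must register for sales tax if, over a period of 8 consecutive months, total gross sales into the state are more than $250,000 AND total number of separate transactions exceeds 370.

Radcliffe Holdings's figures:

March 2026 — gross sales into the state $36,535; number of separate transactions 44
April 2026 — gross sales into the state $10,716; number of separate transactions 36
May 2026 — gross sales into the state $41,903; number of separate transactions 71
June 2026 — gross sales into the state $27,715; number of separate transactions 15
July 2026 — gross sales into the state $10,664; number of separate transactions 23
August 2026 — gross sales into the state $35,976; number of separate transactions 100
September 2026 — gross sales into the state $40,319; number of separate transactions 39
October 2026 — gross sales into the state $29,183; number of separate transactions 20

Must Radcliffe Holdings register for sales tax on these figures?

Total gross sales into the state: $36,535 + $10,716 + $41,903 + $27,715 + $10,664 + $35,976 + $40,319 + $29,183 = $233,011 (≤ $250,000).
Total number of separate transactions: 44 + 36 + 71 + 15 + 23 + 100 + 39 + 20 = 348 (≤ 370).
The test is 'and': the rule requires both, and at least one is not exceeded.

No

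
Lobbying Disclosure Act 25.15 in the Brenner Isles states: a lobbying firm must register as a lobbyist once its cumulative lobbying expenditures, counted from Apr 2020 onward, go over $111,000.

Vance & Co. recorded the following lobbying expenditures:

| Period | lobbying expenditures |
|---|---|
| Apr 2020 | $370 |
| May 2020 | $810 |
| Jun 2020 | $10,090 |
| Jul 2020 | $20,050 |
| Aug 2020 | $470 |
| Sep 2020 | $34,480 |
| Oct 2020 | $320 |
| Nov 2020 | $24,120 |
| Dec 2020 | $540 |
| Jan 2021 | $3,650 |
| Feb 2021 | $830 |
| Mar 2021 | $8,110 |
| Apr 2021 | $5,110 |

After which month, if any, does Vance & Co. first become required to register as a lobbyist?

Through Apr 2020: $370
Through May 2020: $1,180
Through Jun 2020: $11,270
Through Jul 2020: $31,320
Through Aug 2020: $31,790
Through Sep 2020: $66,270
Through Oct 2020: $66,590
Through Nov 2020: $90,710
Through Dec 2020: $91,250
Through Jan 2021: $94,900
Through Feb 2021: $95,730
Through Mar 2021: $103,840
Through Apr 2021: $108,950
Final cumulative total $108,950 ≤ $111,000; the threshold is never exceeded.

Not triggered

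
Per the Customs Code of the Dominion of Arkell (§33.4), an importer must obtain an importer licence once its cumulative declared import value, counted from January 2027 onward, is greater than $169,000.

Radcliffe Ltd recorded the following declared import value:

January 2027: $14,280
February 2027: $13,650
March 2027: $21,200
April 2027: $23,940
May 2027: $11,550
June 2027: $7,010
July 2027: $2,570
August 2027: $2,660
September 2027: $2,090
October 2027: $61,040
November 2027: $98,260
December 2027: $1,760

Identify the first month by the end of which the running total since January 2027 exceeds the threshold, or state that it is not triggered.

Through January 2027: $14,280
Through February 2027: $27,930
Through March 2027: $49,130
Through April 2027: $73,070
Through May 2027: $84,620
Through June 2027: $91,630
Through July 2027: $94,200
Through August 2027: $96,860
Through September 2027: $98,950
Through October 2027: $159,990
Through November 2027: $258,250 ← exceeds threshold

November 2027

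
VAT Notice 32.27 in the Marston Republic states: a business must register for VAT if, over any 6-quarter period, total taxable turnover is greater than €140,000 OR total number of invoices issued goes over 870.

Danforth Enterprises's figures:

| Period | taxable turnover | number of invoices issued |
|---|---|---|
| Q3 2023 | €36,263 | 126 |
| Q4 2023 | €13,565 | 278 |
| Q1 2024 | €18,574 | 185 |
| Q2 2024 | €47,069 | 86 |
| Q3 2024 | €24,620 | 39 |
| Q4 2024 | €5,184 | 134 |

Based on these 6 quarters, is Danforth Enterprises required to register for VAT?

Total taxable turnover: €36,263 + €13,565 + €18,574 + €47,069 + €24,620 + €5,184 = €145,275 (> €140,000).
Total number of invoices issued: 126 + 278 + 185 + 86 + 39 + 134 = 848 (≤ 870).
The test is 'or': at least one threshold is exceeded.

Yes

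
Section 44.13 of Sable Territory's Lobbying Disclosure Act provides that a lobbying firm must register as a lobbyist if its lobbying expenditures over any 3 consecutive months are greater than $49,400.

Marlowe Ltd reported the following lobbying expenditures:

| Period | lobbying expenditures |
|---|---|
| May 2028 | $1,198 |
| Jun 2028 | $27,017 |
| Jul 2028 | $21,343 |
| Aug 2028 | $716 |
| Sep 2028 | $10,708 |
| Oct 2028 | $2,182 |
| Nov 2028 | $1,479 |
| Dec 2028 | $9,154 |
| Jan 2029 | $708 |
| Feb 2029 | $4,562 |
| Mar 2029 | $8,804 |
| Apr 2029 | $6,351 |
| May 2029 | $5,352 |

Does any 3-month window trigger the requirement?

Yes

May 2028–Jul 2028: $1,198 + $27,017 + $21,343 = $49,558 (over)
Jun 2028–Aug 2028: $27,017 + $21,343 + $716 = $49,076 (under)
Jul 2028–Sep 2028: $21,343 + $716 + $10,708 = $32,767 (under)
Aug 2028–Oct 2028: $716 + $10,708 + $2,182 = $13,606 (under)
Sep 2028–Nov 2028: $10,708 + $2,182 + $1,479 = $14,369 (under)
Oct 2028–Dec 2028: $2,182 + $1,479 + $9,154 = $12,815 (under)
Nov 2028–Jan 2029: $1,479 + $9,154 + $708 = $11,341 (under)
Dec 2028–Feb 2029: $9,154 + $708 + $4,562 = $14,424 (under)
Jan 2029–Mar 2029: $708 + $4,562 + $8,804 = $14,074 (under)
Feb 2029–Apr 2029: $4,562 + $8,804 + $6,351 = $19,717 (under)
Mar 2029–May 2029: $8,804 + $6,351 + $5,352 = $20,507 (under)
At least one window exceeds $49,400.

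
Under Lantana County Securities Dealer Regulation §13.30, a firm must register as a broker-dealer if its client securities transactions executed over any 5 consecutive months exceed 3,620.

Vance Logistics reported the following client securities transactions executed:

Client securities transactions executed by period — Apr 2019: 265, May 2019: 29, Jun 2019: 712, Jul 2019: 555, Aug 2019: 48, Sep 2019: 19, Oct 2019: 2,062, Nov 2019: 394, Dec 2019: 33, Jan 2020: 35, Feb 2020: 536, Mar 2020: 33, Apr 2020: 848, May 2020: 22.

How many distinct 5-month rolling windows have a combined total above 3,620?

Apr 2019–Aug 2019: 265 + 29 + 712 + 555 + 48 = 1,609 (under)
May 2019–Sep 2019: 29 + 712 + 555 + 48 + 19 = 1,363 (under)
Jun 2019–Oct 2019: 712 + 555 + 48 + 19 + 2,062 = 3,396 (under)
Jul 2019–Nov 2019: 555 + 48 + 19 + 2,062 + 394 = 3,078 (under)
Aug 2019–Dec 2019: 48 + 19 + 2,062 + 394 + 33 = 2,556 (under)
Sep 2019–Jan 2020: 19 + 2,062 + 394 + 33 + 35 = 2,543 (under)
Oct 2019–Feb 2020: 2,062 + 394 + 33 + 35 + 536 = 3,060 (under)
Nov 2019–Mar 2020: 394 + 33 + 35 + 536 + 33 = 1,031 (under)
Dec 2019–Apr 2020: 33 + 35 + 536 + 33 + 848 = 1,485 (under)
Jan 2020–May 2020: 35 + 536 + 33 + 848 + 22 = 1,474 (under)
0 windows exceed the threshold.

0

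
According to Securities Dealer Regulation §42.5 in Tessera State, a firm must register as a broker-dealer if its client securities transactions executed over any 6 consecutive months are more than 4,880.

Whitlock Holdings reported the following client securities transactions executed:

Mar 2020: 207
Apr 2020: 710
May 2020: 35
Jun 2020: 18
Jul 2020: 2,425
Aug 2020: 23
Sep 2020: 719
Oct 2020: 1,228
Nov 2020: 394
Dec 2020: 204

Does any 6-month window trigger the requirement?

Mar 2020–Aug 2020: 207 + 710 + 35 + 18 + 2,425 + 23 = 3,418 (under)
Apr 2020–Sep 2020: 710 + 35 + 18 + 2,425 + 23 + 719 = 3,930 (under)
May 2020–Oct 2020: 35 + 18 + 2,425 + 23 + 719 + 1,228 = 4,448 (under)
Jun 2020–Nov 2020: 18 + 2,425 + 23 + 719 + 1,228 + 394 = 4,807 (under)
Jul 2020–Dec 2020: 2,425 + 23 + 719 + 1,228 + 394 + 204 = 4,993 (over)
At least one window exceeds 4,880.

Yes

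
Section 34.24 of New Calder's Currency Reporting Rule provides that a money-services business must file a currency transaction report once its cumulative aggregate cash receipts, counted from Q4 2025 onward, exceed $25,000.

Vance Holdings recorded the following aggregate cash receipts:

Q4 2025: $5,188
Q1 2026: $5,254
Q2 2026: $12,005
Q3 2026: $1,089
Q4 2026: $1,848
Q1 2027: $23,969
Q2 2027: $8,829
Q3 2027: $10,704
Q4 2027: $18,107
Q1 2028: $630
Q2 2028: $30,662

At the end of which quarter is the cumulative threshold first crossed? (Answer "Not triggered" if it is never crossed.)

Q4 2026

Through Q4 2025: $5,188
Through Q1 2026: $10,442
Through Q2 2026: $22,447
Through Q3 2026: $23,536
Through Q4 2026: $25,384 ← exceeds threshold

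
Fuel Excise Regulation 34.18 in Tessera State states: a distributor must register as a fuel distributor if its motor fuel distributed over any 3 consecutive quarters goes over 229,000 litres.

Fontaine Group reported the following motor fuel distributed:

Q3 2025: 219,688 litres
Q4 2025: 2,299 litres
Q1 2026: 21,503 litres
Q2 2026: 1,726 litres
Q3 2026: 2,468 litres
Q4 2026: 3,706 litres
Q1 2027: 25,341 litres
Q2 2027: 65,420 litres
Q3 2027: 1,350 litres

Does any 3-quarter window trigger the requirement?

Q3 2025–Q1 2026: 219,688 litres + 2,299 litres + 21,503 litres = 243,490 litres (over)
Q4 2025–Q2 2026: 2,299 litres + 21,503 litres + 1,726 litres = 25,528 litres (under)
Q1 2026–Q3 2026: 21,503 litres + 1,726 litres + 2,468 litres = 25,697 litres (under)
Q2 2026–Q4 2026: 1,726 litres + 2,468 litres + 3,706 litres = 7,900 litres (under)
Q3 2026–Q1 2027: 2,468 litres + 3,706 litres + 25,341 litres = 31,515 litres (under)
Q4 2026–Q2 2027: 3,706 litres + 25,341 litres + 65,420 litres = 94,467 litres (under)
Q1 2027–Q3 2027: 25,341 litres + 65,420 litres + 1,350 litres = 92,111 litres (under)
At least one window exceeds 229,000 litres.

Yes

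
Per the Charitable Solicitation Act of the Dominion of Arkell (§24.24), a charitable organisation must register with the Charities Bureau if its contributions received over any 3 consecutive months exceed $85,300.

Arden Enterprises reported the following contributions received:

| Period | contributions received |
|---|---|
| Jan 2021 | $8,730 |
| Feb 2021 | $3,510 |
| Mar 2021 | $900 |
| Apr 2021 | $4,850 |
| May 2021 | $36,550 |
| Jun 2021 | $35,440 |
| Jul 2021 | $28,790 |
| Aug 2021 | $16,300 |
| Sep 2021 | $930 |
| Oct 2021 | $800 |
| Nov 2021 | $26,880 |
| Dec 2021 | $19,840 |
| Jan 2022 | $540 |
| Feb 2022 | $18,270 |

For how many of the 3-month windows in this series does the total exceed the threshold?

Jan 2021–Mar 2021: $8,730 + $3,510 + $900 = $13,140 (under)
Feb 2021–Apr 2021: $3,510 + $900 + $4,850 = $9,260 (under)
Mar 2021–May 2021: $900 + $4,850 + $36,550 = $42,300 (under)
Apr 2021–Jun 2021: $4,850 + $36,550 + $35,440 = $76,840 (under)
May 2021–Jul 2021: $36,550 + $35,440 + $28,790 = $100,780 (over)
Jun 2021–Aug 2021: $35,440 + $28,790 + $16,300 = $80,530 (under)
Jul 2021–Sep 2021: $28,790 + $16,300 + $930 = $46,020 (under)
Aug 2021–Oct 2021: $16,300 + $930 + $800 = $18,030 (under)
Sep 2021–Nov 2021: $930 + $800 + $26,880 = $28,610 (under)
Oct 2021–Dec 2021: $800 + $26,880 + $19,840 = $47,520 (under)
Nov 2021–Jan 2022: $26,880 + $19,840 + $540 = $47,260 (under)
Dec 2021–Feb 2022: $19,840 + $540 + $18,270 = $38,650 (under)
1 window exceeds the threshold.

1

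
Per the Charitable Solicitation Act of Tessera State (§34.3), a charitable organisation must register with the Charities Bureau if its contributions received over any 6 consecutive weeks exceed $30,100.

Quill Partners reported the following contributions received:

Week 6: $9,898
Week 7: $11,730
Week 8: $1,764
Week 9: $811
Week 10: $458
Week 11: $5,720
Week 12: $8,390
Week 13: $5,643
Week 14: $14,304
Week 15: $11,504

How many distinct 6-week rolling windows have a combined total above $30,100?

Week 6–Week 11: $9,898 + $11,730 + $1,764 + $811 + $458 + $5,720 = $30,381 (over)
Week 7–Week 12: $11,730 + $1,764 + $811 + $458 + $5,720 + $8,390 = $28,873 (under)
Week 8–Week 13: $1,764 + $811 + $458 + $5,720 + $8,390 + $5,643 = $22,786 (under)
Week 9–Week 14: $811 + $458 + $5,720 + $8,390 + $5,643 + $14,304 = $35,326 (over)
Week 10–Week 15: $458 + $5,720 + $8,390 + $5,643 + $14,304 + $11,504 = $46,019 (over)
3 windows exceed the threshold.

3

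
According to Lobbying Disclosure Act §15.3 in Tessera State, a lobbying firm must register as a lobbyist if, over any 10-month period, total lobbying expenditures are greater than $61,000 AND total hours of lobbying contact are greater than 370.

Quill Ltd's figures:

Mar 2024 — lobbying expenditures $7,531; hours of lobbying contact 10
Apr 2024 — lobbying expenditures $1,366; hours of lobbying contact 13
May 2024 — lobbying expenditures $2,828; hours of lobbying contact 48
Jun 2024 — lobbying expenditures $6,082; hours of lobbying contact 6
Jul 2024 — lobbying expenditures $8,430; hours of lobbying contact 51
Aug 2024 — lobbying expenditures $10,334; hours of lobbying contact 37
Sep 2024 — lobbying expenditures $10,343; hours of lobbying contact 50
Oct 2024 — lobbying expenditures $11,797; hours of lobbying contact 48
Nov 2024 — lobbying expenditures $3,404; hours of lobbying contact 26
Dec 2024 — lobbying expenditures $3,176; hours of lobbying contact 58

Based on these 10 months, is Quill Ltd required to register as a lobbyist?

Total lobbying expenditures: $7,531 + $1,366 + $2,828 + $6,082 + $8,430 + $10,334 + $10,343 + $11,797 + $3,404 + $3,176 = $65,291 (> $61,000).
Total hours of lobbying contact: 10 + 13 + 48 + 6 + 51 + 37 + 50 + 48 + 26 + 58 = 347 (≤ 370).
The test is 'and': the rule requires both, and at least one is not exceeded.

No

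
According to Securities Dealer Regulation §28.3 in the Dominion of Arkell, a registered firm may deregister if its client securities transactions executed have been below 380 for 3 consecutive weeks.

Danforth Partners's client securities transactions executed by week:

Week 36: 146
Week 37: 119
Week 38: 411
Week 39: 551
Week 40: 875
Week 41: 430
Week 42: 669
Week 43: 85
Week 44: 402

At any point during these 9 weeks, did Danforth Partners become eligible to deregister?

No

Weeks below 380: Week 36, Week 37, Week 43.
Longest run of consecutive weeks below the threshold: 2.
2 < 3, so Danforth Partners never became eligible.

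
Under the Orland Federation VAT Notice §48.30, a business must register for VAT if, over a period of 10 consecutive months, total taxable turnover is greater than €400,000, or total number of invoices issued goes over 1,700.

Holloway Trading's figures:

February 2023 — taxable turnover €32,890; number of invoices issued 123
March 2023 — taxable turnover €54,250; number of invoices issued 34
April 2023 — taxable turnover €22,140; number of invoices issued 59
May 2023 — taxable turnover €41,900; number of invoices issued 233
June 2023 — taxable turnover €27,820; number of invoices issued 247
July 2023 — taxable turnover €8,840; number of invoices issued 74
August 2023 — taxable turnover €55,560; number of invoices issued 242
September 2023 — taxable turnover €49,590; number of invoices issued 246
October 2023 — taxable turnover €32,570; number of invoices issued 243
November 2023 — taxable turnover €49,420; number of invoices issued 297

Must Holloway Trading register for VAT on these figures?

Yes

Total taxable turnover: €32,890 + €54,250 + €22,140 + €41,900 + €27,820 + €8,840 + €55,560 + €49,590 + €32,570 + €49,420 = €374,980 (≤ €400,000).
Total number of invoices issued: 123 + 34 + 59 + 233 + 247 + 74 + 242 + 246 + 243 + 297 = 1,798 (> 1,700).
The test is 'or': at least one threshold is exceeded.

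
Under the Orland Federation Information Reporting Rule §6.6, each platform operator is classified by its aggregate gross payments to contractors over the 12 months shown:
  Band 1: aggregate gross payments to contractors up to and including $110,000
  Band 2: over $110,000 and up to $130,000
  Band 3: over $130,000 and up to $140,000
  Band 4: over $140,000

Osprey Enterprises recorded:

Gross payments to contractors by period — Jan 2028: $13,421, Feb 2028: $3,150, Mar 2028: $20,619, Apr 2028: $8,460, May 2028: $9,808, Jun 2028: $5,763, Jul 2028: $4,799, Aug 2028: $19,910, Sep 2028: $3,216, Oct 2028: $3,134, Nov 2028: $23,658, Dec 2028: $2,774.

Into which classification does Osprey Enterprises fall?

Aggregate gross payments to contractors: $13,421 + $3,150 + $20,619 + $8,460 + $9,808 + $5,763 + $4,799 + $19,910 + $3,216 + $3,134 + $23,658 + $2,774 = $118,712.
$110,000 < $118,712 ≤ $130,000, so Band 2 applies.

Band 2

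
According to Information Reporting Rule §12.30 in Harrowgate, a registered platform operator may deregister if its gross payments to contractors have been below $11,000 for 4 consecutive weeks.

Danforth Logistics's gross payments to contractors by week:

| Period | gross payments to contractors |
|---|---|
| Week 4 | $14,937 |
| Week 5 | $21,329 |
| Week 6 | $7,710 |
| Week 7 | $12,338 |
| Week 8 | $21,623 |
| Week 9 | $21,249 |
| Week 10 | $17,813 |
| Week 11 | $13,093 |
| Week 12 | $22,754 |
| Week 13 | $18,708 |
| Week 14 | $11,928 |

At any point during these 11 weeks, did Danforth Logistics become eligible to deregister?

No

Weeks below $11,000: Week 6.
Longest run of consecutive weeks below the threshold: 1.
1 < 4, so Danforth Logistics never became eligible.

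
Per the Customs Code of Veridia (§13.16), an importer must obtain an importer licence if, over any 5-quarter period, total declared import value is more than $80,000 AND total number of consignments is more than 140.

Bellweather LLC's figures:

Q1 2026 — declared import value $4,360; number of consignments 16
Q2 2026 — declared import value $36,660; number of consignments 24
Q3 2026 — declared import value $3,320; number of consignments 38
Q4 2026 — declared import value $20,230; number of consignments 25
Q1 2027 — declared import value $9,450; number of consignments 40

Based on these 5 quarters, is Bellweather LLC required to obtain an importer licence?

No

Total declared import value: $4,360 + $36,660 + $3,320 + $20,230 + $9,450 = $74,020 (≤ $80,000).
Total number of consignments: 16 + 24 + 38 + 25 + 40 = 143 (> 140).
The test is 'and': the rule requires both, and at least one is not exceeded.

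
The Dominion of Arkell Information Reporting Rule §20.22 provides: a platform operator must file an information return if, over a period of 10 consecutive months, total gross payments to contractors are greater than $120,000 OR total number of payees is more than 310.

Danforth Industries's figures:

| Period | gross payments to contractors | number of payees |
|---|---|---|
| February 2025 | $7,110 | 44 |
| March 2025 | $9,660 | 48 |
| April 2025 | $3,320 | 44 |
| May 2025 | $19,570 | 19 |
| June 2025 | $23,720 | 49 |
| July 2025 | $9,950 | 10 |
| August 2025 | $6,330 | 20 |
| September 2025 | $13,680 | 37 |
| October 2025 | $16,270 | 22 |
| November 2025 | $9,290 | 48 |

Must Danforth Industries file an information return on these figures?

Yes

Total gross payments to contractors: $7,110 + $9,660 + $3,320 + $19,570 + $23,720 + $9,950 + $6,330 + $13,680 + $16,270 + $9,290 = $118,900 (≤ $120,000).
Total number of payees: 44 + 48 + 44 + 19 + 49 + 10 + 20 + 37 + 22 + 48 = 341 (> 310).
The test is 'or': at least one threshold is exceeded.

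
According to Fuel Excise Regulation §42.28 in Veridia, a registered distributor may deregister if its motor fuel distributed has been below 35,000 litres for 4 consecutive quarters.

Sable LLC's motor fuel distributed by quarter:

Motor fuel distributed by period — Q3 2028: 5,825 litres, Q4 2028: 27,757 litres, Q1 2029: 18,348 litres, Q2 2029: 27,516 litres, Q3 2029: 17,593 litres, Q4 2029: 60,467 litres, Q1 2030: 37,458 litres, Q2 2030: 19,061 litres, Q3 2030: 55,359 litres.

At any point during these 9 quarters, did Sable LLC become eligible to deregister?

Quarters below 35,000 litres: Q3 2028, Q4 2028, Q1 2029, Q2 2029, Q3 2029, Q2 2030.
Longest run of consecutive quarters below the threshold: 5.
5 ≥ 4, so Sable LLC became eligible.

Yes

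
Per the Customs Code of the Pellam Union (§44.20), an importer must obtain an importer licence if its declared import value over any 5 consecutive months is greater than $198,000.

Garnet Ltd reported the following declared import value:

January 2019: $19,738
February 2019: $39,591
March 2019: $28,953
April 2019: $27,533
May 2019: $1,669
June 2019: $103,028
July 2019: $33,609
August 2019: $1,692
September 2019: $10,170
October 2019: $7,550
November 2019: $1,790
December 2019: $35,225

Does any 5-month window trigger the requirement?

January 2019–May 2019: $19,738 + $39,591 + $28,953 + $27,533 + $1,669 = $117,484 (under)
February 2019–June 2019: $39,591 + $28,953 + $27,533 + $1,669 + $103,028 = $200,774 (over)
March 2019–July 2019: $28,953 + $27,533 + $1,669 + $103,028 + $33,609 = $194,792 (under)
April 2019–August 2019: $27,533 + $1,669 + $103,028 + $33,609 + $1,692 = $167,531 (under)
May 2019–September 2019: $1,669 + $103,028 + $33,609 + $1,692 + $10,170 = $150,168 (under)
June 2019–October 2019: $103,028 + $33,609 + $1,692 + $10,170 + $7,550 = $156,049 (under)
July 2019–November 2019: $33,609 + $1,692 + $10,170 + $7,550 + $1,790 = $54,811 (under)
August 2019–December 2019: $1,692 + $10,170 + $7,550 + $1,790 + $35,225 = $56,427 (under)
At least one window exceeds $198,000.

Yes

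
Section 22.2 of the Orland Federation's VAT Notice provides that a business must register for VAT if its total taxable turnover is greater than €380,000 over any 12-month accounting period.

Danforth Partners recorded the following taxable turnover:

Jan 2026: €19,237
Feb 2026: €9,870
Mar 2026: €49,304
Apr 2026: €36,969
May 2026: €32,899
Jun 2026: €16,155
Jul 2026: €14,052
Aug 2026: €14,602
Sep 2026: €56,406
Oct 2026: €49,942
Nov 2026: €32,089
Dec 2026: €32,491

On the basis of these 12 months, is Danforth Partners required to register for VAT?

No

Total taxable turnover: €19,237 + €9,870 + €49,304 + €36,969 + €32,899 + €16,155 + €14,052 + €14,602 + €56,406 + €49,942 + €32,089 + €32,491 = €364,016.
€364,016 ≤ €380,000, so the threshold is not exceeded.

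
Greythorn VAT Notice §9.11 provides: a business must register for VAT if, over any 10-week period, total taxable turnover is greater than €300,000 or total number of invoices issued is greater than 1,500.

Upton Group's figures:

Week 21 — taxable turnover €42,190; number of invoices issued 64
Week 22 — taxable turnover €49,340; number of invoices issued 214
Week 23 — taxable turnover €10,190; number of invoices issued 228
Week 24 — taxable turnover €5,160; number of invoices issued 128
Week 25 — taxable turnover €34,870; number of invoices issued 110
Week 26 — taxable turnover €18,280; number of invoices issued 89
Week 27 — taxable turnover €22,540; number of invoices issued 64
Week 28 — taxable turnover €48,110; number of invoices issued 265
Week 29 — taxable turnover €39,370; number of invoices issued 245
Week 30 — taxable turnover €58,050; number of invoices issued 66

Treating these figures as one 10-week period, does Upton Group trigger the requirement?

Yes

Total taxable turnover: €42,190 + €49,340 + €10,190 + €5,160 + €34,870 + €18,280 + €22,540 + €48,110 + €39,370 + €58,050 = €328,100 (> €300,000).
Total number of invoices issued: 64 + 214 + 228 + 128 + 110 + 89 + 64 + 265 + 245 + 66 = 1,473 (≤ 1,500).
The test is 'or': at least one threshold is exceeded.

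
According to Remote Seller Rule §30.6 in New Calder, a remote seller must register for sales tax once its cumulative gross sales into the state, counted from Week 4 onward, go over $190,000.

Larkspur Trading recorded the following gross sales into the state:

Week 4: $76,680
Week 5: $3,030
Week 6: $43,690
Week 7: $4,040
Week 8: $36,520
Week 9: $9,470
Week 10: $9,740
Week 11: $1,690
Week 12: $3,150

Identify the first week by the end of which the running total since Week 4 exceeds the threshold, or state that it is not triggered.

Through Week 4: $76,680
Through Week 5: $79,710
Through Week 6: $123,400
Through Week 7: $127,440
Through Week 8: $163,960
Through Week 9: $173,430
Through Week 10: $183,170
Through Week 11: $184,860
Through Week 12: $188,010
Final cumulative total $188,010 ≤ $190,000; the threshold is never exceeded.

Not triggered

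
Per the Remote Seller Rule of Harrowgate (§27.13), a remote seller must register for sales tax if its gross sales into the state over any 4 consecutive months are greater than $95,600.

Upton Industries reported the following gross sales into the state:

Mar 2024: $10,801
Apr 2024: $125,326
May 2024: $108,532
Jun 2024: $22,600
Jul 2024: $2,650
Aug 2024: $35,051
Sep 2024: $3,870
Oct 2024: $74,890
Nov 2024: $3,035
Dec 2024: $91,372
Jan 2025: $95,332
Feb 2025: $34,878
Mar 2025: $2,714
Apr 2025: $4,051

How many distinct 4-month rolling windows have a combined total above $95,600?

Mar 2024–Jun 2024: $10,801 + $125,326 + $108,532 + $22,600 = $267,259 (over)
Apr 2024–Jul 2024: $125,326 + $108,532 + $22,600 + $2,650 = $259,108 (over)
May 2024–Aug 2024: $108,532 + $22,600 + $2,650 + $35,051 = $168,833 (over)
Jun 2024–Sep 2024: $22,600 + $2,650 + $35,051 + $3,870 = $64,171 (under)
Jul 2024–Oct 2024: $2,650 + $35,051 + $3,870 + $74,890 = $116,461 (over)
Aug 2024–Nov 2024: $35,051 + $3,870 + $74,890 + $3,035 = $116,846 (over)
Sep 2024–Dec 2024: $3,870 + $74,890 + $3,035 + $91,372 = $173,167 (over)
Oct 2024–Jan 2025: $74,890 + $3,035 + $91,372 + $95,332 = $264,629 (over)
Nov 2024–Feb 2025: $3,035 + $91,372 + $95,332 + $34,878 = $224,617 (over)
Dec 2024–Mar 2025: $91,372 + $95,332 + $34,878 + $2,714 = $224,296 (over)
Jan 2025–Apr 2025: $95,332 + $34,878 + $2,714 + $4,051 = $136,975 (over)
10 windows exceed the threshold.

10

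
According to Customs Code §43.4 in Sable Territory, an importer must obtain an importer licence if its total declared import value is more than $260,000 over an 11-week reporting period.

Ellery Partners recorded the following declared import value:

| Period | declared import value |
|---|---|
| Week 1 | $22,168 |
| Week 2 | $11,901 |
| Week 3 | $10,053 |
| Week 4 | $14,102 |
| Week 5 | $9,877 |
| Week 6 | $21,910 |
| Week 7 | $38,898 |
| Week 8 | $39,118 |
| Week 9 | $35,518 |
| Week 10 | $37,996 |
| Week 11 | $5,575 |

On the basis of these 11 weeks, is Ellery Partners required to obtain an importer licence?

Total declared import value: $22,168 + $11,901 + $10,053 + $14,102 + $9,877 + $21,910 + $38,898 + $39,118 + $35,518 + $37,996 + $5,575 = $247,116.
$247,116 ≤ $260,000, so the threshold is not exceeded.

No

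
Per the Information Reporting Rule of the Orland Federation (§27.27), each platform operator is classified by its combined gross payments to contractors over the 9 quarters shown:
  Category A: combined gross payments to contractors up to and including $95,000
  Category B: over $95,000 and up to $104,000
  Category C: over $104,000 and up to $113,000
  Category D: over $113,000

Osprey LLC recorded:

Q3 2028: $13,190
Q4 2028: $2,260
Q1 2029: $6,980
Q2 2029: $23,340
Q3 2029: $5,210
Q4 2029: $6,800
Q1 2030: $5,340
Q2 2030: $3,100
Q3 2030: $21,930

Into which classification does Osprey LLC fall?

Combined gross payments to contractors: $13,190 + $2,260 + $6,980 + $23,340 + $5,210 + $6,800 + $5,340 + $3,100 + $21,930 = $88,150.
$88,150 ≤ $95,000, so Category A applies.

Category A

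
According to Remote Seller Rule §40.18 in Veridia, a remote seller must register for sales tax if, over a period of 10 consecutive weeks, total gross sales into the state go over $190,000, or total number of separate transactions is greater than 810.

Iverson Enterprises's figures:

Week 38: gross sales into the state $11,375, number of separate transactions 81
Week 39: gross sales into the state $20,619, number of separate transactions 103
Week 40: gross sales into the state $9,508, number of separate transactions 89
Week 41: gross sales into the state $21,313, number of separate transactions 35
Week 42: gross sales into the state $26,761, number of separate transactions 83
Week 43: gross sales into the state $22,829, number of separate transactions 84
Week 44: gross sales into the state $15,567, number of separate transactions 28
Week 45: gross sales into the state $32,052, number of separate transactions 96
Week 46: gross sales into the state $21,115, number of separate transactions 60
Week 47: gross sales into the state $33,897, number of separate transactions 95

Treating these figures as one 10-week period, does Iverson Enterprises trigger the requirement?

Yes

Total gross sales into the state: $11,375 + $20,619 + $9,508 + $21,313 + $26,761 + $22,829 + $15,567 + $32,052 + $21,115 + $33,897 = $215,036 (> $190,000).
Total number of separate transactions: 81 + 103 + 89 + 35 + 83 + 84 + 28 + 96 + 60 + 95 = 754 (≤ 810).
The test is 'or': at least one threshold is exceeded.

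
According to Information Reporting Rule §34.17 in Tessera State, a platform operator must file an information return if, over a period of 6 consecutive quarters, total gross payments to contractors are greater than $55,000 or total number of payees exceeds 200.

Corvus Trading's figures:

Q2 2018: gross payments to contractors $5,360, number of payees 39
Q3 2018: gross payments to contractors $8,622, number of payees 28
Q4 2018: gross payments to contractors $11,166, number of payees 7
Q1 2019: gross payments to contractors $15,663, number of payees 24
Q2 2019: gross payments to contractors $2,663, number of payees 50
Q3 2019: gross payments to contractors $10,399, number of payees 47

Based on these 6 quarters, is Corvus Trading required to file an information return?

Total gross payments to contractors: $5,360 + $8,622 + $11,166 + $15,663 + $2,663 + $10,399 = $53,873 (≤ $55,000).
Total number of payees: 39 + 28 + 7 + 24 + 50 + 47 = 195 (≤ 200).
The test is 'or': neither threshold is exceeded.

No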